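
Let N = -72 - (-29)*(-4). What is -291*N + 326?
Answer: 55034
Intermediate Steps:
N = -188 (N = -72 - 1*116 = -72 - 116 = -188)
-291*N + 326 = -291*(-188) + 326 = 54708 + 326 = 55034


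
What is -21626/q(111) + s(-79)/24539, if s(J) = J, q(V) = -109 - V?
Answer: 24121047/245390 ≈ 98.297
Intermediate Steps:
-21626/q(111) + s(-79)/24539 = -21626/(-109 - 1*111) - 79/24539 = -21626/(-109 - 111) - 79*1/24539 = -21626/(-220) - 79/24539 = -21626*(-1/220) - 79/24539 = 983/10 - 79/24539 = 24121047/245390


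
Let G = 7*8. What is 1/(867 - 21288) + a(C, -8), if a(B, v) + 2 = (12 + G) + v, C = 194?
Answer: 1184417/20421 ≈ 58.000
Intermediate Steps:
G = 56
a(B, v) = 66 + v (a(B, v) = -2 + ((12 + 56) + v) = -2 + (68 + v) = 66 + v)
1/(867 - 21288) + a(C, -8) = 1/(867 - 21288) + (66 - 8) = 1/(-20421) + 58 = -1/20421 + 58 = 1184417/20421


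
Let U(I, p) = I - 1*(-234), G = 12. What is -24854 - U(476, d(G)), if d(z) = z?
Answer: -25564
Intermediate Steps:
U(I, p) = 234 + I (U(I, p) = I + 234 = 234 + I)
-24854 - U(476, d(G)) = -24854 - (234 + 476) = -24854 - 1*710 = -24854 - 710 = -25564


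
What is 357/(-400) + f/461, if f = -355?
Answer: -306577/184400 ≈ -1.6626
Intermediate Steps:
357/(-400) + f/461 = 357/(-400) - 355/461 = 357*(-1/400) - 355*1/461 = -357/400 - 355/461 = -306577/184400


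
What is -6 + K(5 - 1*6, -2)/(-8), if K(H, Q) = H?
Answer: -47/8 ≈ -5.8750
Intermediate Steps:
-6 + K(5 - 1*6, -2)/(-8) = -6 + (5 - 1*6)/(-8) = -6 - (5 - 6)/8 = -6 - ⅛*(-1) = -6 + ⅛ = -47/8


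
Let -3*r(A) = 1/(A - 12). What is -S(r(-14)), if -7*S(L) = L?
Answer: 1/546 ≈ 0.0018315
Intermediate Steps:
r(A) = -1/(3*(-12 + A)) (r(A) = -1/(3*(A - 12)) = -1/(3*(-12 + A)))
S(L) = -L/7
-S(r(-14)) = -(-1)*(-1/(-36 + 3*(-14)))/7 = -(-1)*(-1/(-36 - 42))/7 = -(-1)*(-1/(-78))/7 = -(-1)*(-1*(-1/78))/7 = -(-1)/(7*78) = -1*(-1/546) = 1/546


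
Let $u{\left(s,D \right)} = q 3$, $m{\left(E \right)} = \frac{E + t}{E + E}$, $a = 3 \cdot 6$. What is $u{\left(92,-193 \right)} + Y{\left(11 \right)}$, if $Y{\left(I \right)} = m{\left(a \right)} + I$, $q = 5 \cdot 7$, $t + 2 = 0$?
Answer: $\frac{1048}{9} \approx 116.44$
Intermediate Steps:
$t = -2$ ($t = -2 + 0 = -2$)
$a = 18$
$m{\left(E \right)} = \frac{-2 + E}{2 E}$ ($m{\left(E \right)} = \frac{E - 2}{E + E} = \frac{-2 + E}{2 E}$)
$q = 35$
$u{\left(s,D \right)} = 105$ ($u{\left(s,D \right)} = 35 \cdot 3 = 105$)
$Y{\left(I \right)} = \frac{4}{9} + I$ ($Y{\left(I \right)} = \frac{-2 + 18}{2 \cdot 18} + I = \frac{1}{2} \cdot \frac{1}{18} \cdot 16 + I = \frac{4}{9} + I$)
$u{\left(92,-193 \right)} + Y{\left(11 \right)} = 105 + \left(\frac{4}{9} + 11\right) = 105 + \frac{103}{9} = \frac{1048}{9}$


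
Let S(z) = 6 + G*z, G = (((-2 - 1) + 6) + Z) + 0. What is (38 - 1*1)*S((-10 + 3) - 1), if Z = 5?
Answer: -2146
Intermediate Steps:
G = 8 (G = (((-2 - 1) + 6) + 5) + 0 = ((-3 + 6) + 5) + 0 = (3 + 5) + 0 = 8 + 0 = 8)
S(z) = 6 + 8*z
(38 - 1*1)*S((-10 + 3) - 1) = (38 - 1*1)*(6 + 8*((-10 + 3) - 1)) = (38 - 1)*(6 + 8*(-7 - 1)) = 37*(6 + 8*(-8)) = 37*(6 - 64) = 37*(-58) = -2146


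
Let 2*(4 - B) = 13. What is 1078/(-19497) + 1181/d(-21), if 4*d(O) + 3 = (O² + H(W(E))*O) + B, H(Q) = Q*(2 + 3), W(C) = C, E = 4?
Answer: 184174238/604407 ≈ 304.72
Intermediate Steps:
B = -5/2 (B = 4 - ½*13 = 4 - 13/2 = -5/2 ≈ -2.5000)
H(Q) = 5*Q (H(Q) = Q*5 = 5*Q)
d(O) = -11/8 + 5*O + O²/4 (d(O) = -¾ + ((O² + (5*4)*O) - 5/2)/4 = -¾ + ((O² + 20*O) - 5/2)/4 = -¾ + (-5/2 + O² + 20*O)/4 = -¾ + (-5/8 + 5*O + O²/4) = -11/8 + 5*O + O²/4)
1078/(-19497) + 1181/d(-21) = 1078/(-19497) + 1181/(-11/8 + 5*(-21) + (¼)*(-21)²) = 1078*(-1/19497) + 1181/(-11/8 - 105 + (¼)*441) = -1078/19497 + 1181/(-11/8 - 105 + 441/4) = -1078/19497 + 1181/(31/8) = -1078/19497 + 1181*(8/31) = -1078/19497 + 9448/31 = 184174238/604407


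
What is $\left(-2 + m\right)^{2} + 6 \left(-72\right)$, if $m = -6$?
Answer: $-368$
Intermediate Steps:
$\left(-2 + m\right)^{2} + 6 \left(-72\right) = \left(-2 - 6\right)^{2} + 6 \left(-72\right) = \left(-8\right)^{2} - 432 = 64 - 432 = -368$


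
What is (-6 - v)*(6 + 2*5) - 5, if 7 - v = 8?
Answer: -85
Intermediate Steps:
v = -1 (v = 7 - 1*8 = 7 - 8 = -1)
(-6 - v)*(6 + 2*5) - 5 = (-6 - 1*(-1))*(6 + 2*5) - 5 = (-6 + 1)*(6 + 10) - 5 = -5*16 - 5 = -80 - 5 = -85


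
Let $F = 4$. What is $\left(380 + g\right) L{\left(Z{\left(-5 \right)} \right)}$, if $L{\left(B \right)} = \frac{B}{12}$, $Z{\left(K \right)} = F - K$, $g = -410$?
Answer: $- \frac{45}{2} \approx -22.5$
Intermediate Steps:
$Z{\left(K \right)} = 4 - K$
$L{\left(B \right)} = \frac{B}{12}$ ($L{\left(B \right)} = B \frac{1}{12} = \frac{B}{12}$)
$\left(380 + g\right) L{\left(Z{\left(-5 \right)} \right)} = \left(380 - 410\right) \frac{4 - -5}{12} = - 30 \frac{4 + 5}{12} = - 30 \cdot \frac{1}{12} \cdot 9 = \left(-30\right) \frac{3}{4} = - \frac{45}{2}$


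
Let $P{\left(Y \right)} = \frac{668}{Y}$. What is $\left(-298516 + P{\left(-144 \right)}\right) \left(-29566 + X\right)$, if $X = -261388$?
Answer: $\frac{1563403931411}{18} \approx 8.6856 \cdot 10^{10}$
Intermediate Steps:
$\left(-298516 + P{\left(-144 \right)}\right) \left(-29566 + X\right) = \left(-298516 + \frac{668}{-144}\right) \left(-29566 - 261388\right) = \left(-298516 + 668 \left(- \frac{1}{144}\right)\right) \left(-290954\right) = \left(-298516 - \frac{167}{36}\right) \left(-290954\right) = \left(- \frac{10746743}{36}\right) \left(-290954\right) = \frac{1563403931411}{18}$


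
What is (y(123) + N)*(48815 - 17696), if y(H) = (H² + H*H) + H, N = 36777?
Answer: 2089889802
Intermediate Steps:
y(H) = H + 2*H² (y(H) = (H² + H²) + H = 2*H² + H = H + 2*H²)
(y(123) + N)*(48815 - 17696) = (123*(1 + 2*123) + 36777)*(48815 - 17696) = (123*(1 + 246) + 36777)*31119 = (123*247 + 36777)*31119 = (30381 + 36777)*31119 = 67158*31119 = 2089889802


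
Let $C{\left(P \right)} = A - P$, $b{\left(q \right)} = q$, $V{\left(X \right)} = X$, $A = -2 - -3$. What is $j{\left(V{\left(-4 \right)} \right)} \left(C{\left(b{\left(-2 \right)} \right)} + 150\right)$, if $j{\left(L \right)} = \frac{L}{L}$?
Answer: $153$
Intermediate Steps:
$A = 1$ ($A = -2 + 3 = 1$)
$j{\left(L \right)} = 1$
$C{\left(P \right)} = 1 - P$
$j{\left(V{\left(-4 \right)} \right)} \left(C{\left(b{\left(-2 \right)} \right)} + 150\right) = 1 \left(\left(1 - -2\right) + 150\right) = 1 \left(\left(1 + 2\right) + 150\right) = 1 \left(3 + 150\right) = 1 \cdot 153 = 153$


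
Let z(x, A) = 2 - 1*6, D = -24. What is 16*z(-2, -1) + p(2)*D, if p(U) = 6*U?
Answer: -352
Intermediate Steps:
z(x, A) = -4 (z(x, A) = 2 - 6 = -4)
16*z(-2, -1) + p(2)*D = 16*(-4) + (6*2)*(-24) = -64 + 12*(-24) = -64 - 288 = -352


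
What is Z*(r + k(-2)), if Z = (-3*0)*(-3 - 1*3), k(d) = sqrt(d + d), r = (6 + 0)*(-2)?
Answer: 0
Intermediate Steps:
r = -12 (r = 6*(-2) = -12)
k(d) = sqrt(2)*sqrt(d) (k(d) = sqrt(2*d) = sqrt(2)*sqrt(d))
Z = 0 (Z = 0*(-3 - 3) = 0*(-6) = 0)
Z*(r + k(-2)) = 0*(-12 + sqrt(2)*sqrt(-2)) = 0*(-12 + sqrt(2)*(I*sqrt(2))) = 0*(-12 + 2*I) = 0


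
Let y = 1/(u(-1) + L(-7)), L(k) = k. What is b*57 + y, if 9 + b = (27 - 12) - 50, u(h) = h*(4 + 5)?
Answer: -40129/16 ≈ -2508.1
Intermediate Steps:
u(h) = 9*h (u(h) = h*9 = 9*h)
b = -44 (b = -9 + ((27 - 12) - 50) = -9 + (15 - 50) = -9 - 35 = -44)
y = -1/16 (y = 1/(9*(-1) - 7) = 1/(-9 - 7) = 1/(-16) = -1/16 ≈ -0.062500)
b*57 + y = -44*57 - 1/16 = -2508 - 1/16 = -40129/16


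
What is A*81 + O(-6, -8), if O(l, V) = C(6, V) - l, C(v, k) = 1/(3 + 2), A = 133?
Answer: 53896/5 ≈ 10779.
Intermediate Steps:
C(v, k) = ⅕ (C(v, k) = 1/5 = ⅕)
O(l, V) = ⅕ - l
A*81 + O(-6, -8) = 133*81 + (⅕ - 1*(-6)) = 10773 + (⅕ + 6) = 10773 + 31/5 = 53896/5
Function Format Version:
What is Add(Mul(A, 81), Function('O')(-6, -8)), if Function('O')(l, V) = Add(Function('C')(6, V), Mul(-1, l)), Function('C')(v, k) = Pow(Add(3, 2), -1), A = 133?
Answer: Rational(53896, 5) ≈ 10779.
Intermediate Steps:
Function('C')(v, k) = Rational(1, 5) (Function('C')(v, k) = Pow(5, -1) = Rational(1, 5))
Function('O')(l, V) = Add(Rational(1, 5), Mul(-1, l))
Add(Mul(A, 81), Function('O')(-6, -8)) = Add(Mul(133, 81), Add(Rational(1, 5), Mul(-1, -6))) = Add(10773, Add(Rational(1, 5), 6)) = Add(10773, Rational(31, 5)) = Rational(53896, 5)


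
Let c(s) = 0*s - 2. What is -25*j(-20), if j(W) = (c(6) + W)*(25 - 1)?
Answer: 13200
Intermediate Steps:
c(s) = -2 (c(s) = 0 - 2 = -2)
j(W) = -48 + 24*W (j(W) = (-2 + W)*(25 - 1) = (-2 + W)*24 = -48 + 24*W)
-25*j(-20) = -25*(-48 + 24*(-20)) = -25*(-48 - 480) = -25*(-528) = 13200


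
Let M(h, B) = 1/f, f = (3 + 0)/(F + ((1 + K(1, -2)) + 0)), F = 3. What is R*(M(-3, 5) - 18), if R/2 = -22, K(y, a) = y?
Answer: 2156/3 ≈ 718.67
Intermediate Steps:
f = 3/5 (f = (3 + 0)/(3 + ((1 + 1) + 0)) = 3/(3 + (2 + 0)) = 3/(3 + 2) = 3/5 ≈ 0.60000)
M(h, B) = 5/3 (M(h, B) = 1/(3/5) = 1*(5/3) = 5/3)
R = -44 (R = 2*(-22) = -44)
R*(M(-3, 5) - 18) = -44*(5/3 - 18) = -44*(-49/3) = 2156/3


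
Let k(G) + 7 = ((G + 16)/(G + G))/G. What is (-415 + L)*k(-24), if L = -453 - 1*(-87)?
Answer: 788029/144 ≈ 5472.4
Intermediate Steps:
L = -366 (L = -453 + 87 = -366)
k(G) = -7 + (16 + G)/(2*G**2) (k(G) = -7 + ((G + 16)/(G + G))/G = -7 + ((16 + G)/((2*G)))/G = -7 + ((16 + G)*(1/(2*G)))/G = -7 + ((16 + G)/(2*G))/G = -7 + (16 + G)/(2*G**2))
(-415 + L)*k(-24) = (-415 - 366)*(-7 + (1/2)/(-24) + 8/(-24)**2) = -781*(-7 + (1/2)*(-1/24) + 8*(1/576)) = -781*(-7 - 1/48 + 1/72) = -781*(-1009/144) = 788029/144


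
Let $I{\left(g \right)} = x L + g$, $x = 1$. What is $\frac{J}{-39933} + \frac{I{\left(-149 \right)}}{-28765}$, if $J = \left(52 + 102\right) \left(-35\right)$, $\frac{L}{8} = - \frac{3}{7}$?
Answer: $\frac{102537451}{730973565} \approx 0.14028$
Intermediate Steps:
$L = - \frac{24}{7}$ ($L = 8 \left(- \frac{3}{7}\right) = - \frac{24}{7} \approx -3.4286$)
$J = -5390$ ($J = 154 \left(-35\right) = -5390$)
$I{\left(g \right)} = - \frac{24}{7} + g$ ($I{\left(g \right)} = 1 \left(- \frac{24}{7}\right) + g = - \frac{24}{7} + g$)
$\frac{J}{-39933} + \frac{I{\left(-149 \right)}}{-28765} = - \frac{5390}{-39933} + \frac{- \frac{24}{7} - 149}{-28765} = \left(-5390\right) \left(- \frac{1}{39933}\right) - - \frac{97}{18305} = \frac{5390}{39933} + \frac{97}{18305} = \frac{102537451}{730973565}$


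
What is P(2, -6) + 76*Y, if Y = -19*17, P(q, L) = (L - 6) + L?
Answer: -24566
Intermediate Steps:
P(q, L) = -6 + 2*L (P(q, L) = (-6 + L) + L = -6 + 2*L)
Y = -323
P(2, -6) + 76*Y = (-6 + 2*(-6)) + 76*(-323) = (-6 - 12) - 24548 = -18 - 24548 = -24566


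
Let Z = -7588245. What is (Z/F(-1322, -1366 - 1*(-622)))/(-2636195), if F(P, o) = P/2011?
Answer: -3051992139/697009958 ≈ -4.3787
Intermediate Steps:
F(P, o) = P/2011 (F(P, o) = P*(1/2011) = P/2011)
(Z/F(-1322, -1366 - 1*(-622)))/(-2636195) = -7588245/((1/2011)*(-1322))/(-2636195) = -7588245/(-1322/2011)*(-1/2636195) = -7588245*(-2011/1322)*(-1/2636195) = (15259960695/1322)*(-1/2636195) = -3051992139/697009958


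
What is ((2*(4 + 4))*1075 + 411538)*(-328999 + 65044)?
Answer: -113167538790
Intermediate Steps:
((2*(4 + 4))*1075 + 411538)*(-328999 + 65044) = ((2*8)*1075 + 411538)*(-263955) = (16*1075 + 411538)*(-263955) = (17200 + 411538)*(-263955) = 428738*(-263955) = -113167538790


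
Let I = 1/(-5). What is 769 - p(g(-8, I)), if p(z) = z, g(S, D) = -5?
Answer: 774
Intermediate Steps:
I = -1/5 ≈ -0.20000
769 - p(g(-8, I)) = 769 - 1*(-5) = 769 + 5 = 774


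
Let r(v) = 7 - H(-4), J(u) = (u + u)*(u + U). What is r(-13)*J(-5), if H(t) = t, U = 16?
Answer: -1210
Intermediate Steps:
J(u) = 2*u*(16 + u) (J(u) = (u + u)*(u + 16) = (2*u)*(16 + u) = 2*u*(16 + u))
r(v) = 11 (r(v) = 7 - 1*(-4) = 7 + 4 = 11)
r(-13)*J(-5) = 11*(2*(-5)*(16 - 5)) = 11*(2*(-5)*11) = 11*(-110) = -1210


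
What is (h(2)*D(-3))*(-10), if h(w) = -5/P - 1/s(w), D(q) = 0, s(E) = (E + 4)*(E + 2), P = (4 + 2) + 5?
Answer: 0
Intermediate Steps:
P = 11 (P = 6 + 5 = 11)
s(E) = (2 + E)*(4 + E) (s(E) = (4 + E)*(2 + E) = (2 + E)*(4 + E))
h(w) = -5/11 - 1/(8 + w**2 + 6*w)
(h(2)*D(-3))*(-10) = (((-51 - 30*2 - 5*2**2)/(11*(8 + 2**2 + 6*2)))*0)*(-10) = (((-51 - 60 - 5*4)/(11*(8 + 4 + 12)))*0)*(-10) = (((1/11)*(-51 - 60 - 20)/24)*0)*(-10) = (((1/11)*(1/24)*(-131))*0)*(-10) = -131/264*0*(-10) = 0*(-10) = 0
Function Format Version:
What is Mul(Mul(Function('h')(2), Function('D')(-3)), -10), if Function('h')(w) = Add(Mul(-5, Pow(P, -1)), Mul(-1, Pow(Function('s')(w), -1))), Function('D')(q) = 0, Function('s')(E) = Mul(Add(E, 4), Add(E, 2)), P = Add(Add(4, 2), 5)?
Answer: 0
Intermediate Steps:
P = 11 (P = Add(6, 5) = 11)
Function('s')(E) = Mul(Add(2, E), Add(4, E)) (Function('s')(E) = Mul(Add(4, E), Add(2, E)) = Mul(Add(2, E), Add(4, E)))
Function('h')(w) = Add(Rational(-5, 11), Mul(-1, Pow(Add(8, Pow(w, 2), Mul(6, w)), -1))) (Function('h')(w) = Add(Mul(-5, Pow(11, -1)), Mul(-1, Pow(Add(8, Pow(w, 2), Mul(6, w)), -1))) = Add(Mul(-5, Rational(1, 11)), Mul(-1, Pow(Add(8, Pow(w, 2), Mul(6, w)), -1))) = Add(Rational(-5, 11), Mul(-1, Pow(Add(8, Pow(w, 2), Mul(6, w)), -1))))
Mul(Mul(Function('h')(2), Function('D')(-3)), -10) = Mul(Mul(Mul(Rational(1, 11), Pow(Add(8, Pow(2, 2), Mul(6, 2)), -1), Add(-51, Mul(-30, 2), Mul(-5, Pow(2, 2)))), 0), -10) = Mul(Mul(Mul(Rational(1, 11), Pow(Add(8, 4, 12), -1), Add(-51, -60, Mul(-5, 4))), 0), -10) = Mul(Mul(Mul(Rational(1, 11), Pow(24, -1), Add(-51, -60, -20)), 0), -10) = Mul(Mul(Mul(Rational(1, 11), Rational(1, 24), -131), 0), -10) = Mul(Mul(Rational(-131, 264), 0), -10) = Mul(0, -10) = 0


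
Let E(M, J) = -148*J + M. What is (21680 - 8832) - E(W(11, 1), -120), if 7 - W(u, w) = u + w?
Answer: -4907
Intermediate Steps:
W(u, w) = 7 - u - w (W(u, w) = 7 - (u + w) = 7 + (-u - w) = 7 - u - w)
E(M, J) = M - 148*J
(21680 - 8832) - E(W(11, 1), -120) = (21680 - 8832) - ((7 - 1*11 - 1*1) - 148*(-120)) = 12848 - ((7 - 11 - 1) + 17760) = 12848 - (-5 + 17760) = 12848 - 1*17755 = 12848 - 17755 = -4907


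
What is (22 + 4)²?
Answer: 676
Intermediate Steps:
(22 + 4)² = 26² = 676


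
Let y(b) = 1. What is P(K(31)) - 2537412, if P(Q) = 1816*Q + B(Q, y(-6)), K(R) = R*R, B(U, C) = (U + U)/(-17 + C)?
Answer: -6338849/8 ≈ -7.9236e+5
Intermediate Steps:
B(U, C) = 2*U/(-17 + C) (B(U, C) = (2*U)/(-17 + C) = 2*U/(-17 + C))
K(R) = R²
P(Q) = 14527*Q/8 (P(Q) = 1816*Q + 2*Q/(-17 + 1) = 1816*Q + 2*Q/(-16) = 1816*Q + 2*Q*(-1/16) = 1816*Q - Q/8 = 14527*Q/8)
P(K(31)) - 2537412 = (14527/8)*31² - 2537412 = (14527/8)*961 - 2537412 = 13960447/8 - 2537412 = -6338849/8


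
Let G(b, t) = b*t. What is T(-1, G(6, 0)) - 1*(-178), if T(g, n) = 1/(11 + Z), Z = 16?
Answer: 4807/27 ≈ 178.04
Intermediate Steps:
T(g, n) = 1/27 (T(g, n) = 1/(11 + 16) = 1/27)
T(-1, G(6, 0)) - 1*(-178) = 1/27 - 1*(-178) = 1/27 + 178 = 4807/27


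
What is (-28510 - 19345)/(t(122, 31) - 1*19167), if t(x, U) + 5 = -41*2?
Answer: 47855/19254 ≈ 2.4855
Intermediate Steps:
t(x, U) = -87 (t(x, U) = -5 - 41*2 = -5 - 82 = -87)
(-28510 - 19345)/(t(122, 31) - 1*19167) = (-28510 - 19345)/(-87 - 1*19167) = -47855/(-87 - 19167) = -47855/(-19254) = -47855*(-1/19254) = 47855/19254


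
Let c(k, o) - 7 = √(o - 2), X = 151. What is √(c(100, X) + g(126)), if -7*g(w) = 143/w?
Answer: √(12062 + 1764*√149)/42 ≈ 4.3640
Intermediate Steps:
c(k, o) = 7 + √(-2 + o) (c(k, o) = 7 + √(o - 2) = 7 + √(-2 + o))
g(w) = -143/(7*w)
√(c(100, X) + g(126)) = √((7 + √(-2 + 151)) - 143/7/126) = √((7 + √149) - 143/7*1/126) = √((7 + √149) - 143/882) = √(6031/882 + √149)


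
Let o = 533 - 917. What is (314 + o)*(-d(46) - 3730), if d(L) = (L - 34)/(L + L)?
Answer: 6005510/23 ≈ 2.6111e+5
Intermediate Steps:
o = -384
d(L) = (-34 + L)/(2*L) (d(L) = (-34 + L)/((2*L)) = (-34 + L)*(1/(2*L)) = (-34 + L)/(2*L))
(314 + o)*(-d(46) - 3730) = (314 - 384)*(-(-34 + 46)/(2*46) - 3730) = -70*(-12/(2*46) - 3730) = -70*(-1*3/23 - 3730) = -70*(-3/23 - 3730) = -70*(-85793/23) = 6005510/23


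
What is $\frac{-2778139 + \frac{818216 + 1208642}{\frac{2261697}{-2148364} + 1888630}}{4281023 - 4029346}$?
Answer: $- \frac{11272190290123041285}{1021169974416997771} \approx -11.038$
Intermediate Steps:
$\frac{-2778139 + \frac{818216 + 1208642}{\frac{2261697}{-2148364} + 1888630}}{4281023 - 4029346} = \frac{-2778139 + \frac{2026858}{2261697 \left(- \frac{1}{2148364}\right) + 1888630}}{251677} = \left(-2778139 + \frac{2026858}{- \frac{2261697}{2148364} + 1888630}\right) \frac{1}{251677} = \left(-2778139 + \frac{2026858}{\frac{4057462439623}{2148364}}\right) \frac{1}{251677} = \left(-2778139 + 2026858 \cdot \frac{2148364}{4057462439623}\right) \frac{1}{251677} = \left(-2778139 + \frac{4354428760312}{4057462439623}\right) \frac{1}{251677} = \left(- \frac{11272190290123041285}{4057462439623}\right) \frac{1}{251677} = - \frac{11272190290123041285}{1021169974416997771}$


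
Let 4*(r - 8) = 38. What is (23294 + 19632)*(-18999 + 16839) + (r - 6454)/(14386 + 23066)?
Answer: -2315036959171/24968 ≈ -9.2720e+7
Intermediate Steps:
r = 35/2 (r = 8 + (¼)*38 = 8 + 19/2 = 35/2 ≈ 17.500)
(23294 + 19632)*(-18999 + 16839) + (r - 6454)/(14386 + 23066) = (23294 + 19632)*(-18999 + 16839) + (35/2 - 6454)/(14386 + 23066) = 42926*(-2160) - 12873/2/37452 = -92720160 - 12873/2*1/37452 = -92720160 - 4291/24968 = -2315036959171/24968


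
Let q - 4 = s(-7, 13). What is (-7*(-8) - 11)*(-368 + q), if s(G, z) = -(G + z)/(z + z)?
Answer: -213075/13 ≈ -16390.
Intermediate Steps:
s(G, z) = -(G + z)/(2*z)
q = 49/13 (q = 4 + (1/2)*(-1*(-7) - 1*13)/13 = 4 + (1/2)*(1/13)*(7 - 13) = 4 + (1/2)*(1/13)*(-6) = 4 - 3/13 = 49/13 ≈ 3.7692)
(-7*(-8) - 11)*(-368 + q) = (-7*(-8) - 11)*(-368 + 49/13) = (56 - 11)*(-4735/13) = 45*(-4735/13) = -213075/13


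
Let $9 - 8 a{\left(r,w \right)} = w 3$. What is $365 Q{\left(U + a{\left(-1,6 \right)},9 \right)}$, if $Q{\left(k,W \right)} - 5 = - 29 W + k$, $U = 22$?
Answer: $- \frac{686565}{8} \approx -85821.0$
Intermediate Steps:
$a{\left(r,w \right)} = \frac{9}{8} - \frac{3 w}{8}$ ($a{\left(r,w \right)} = \frac{9}{8} - \frac{w 3}{8} = \frac{9}{8} - \frac{3 w}{8}$)
$Q{\left(k,W \right)} = 5 + k - 29 W$ ($Q{\left(k,W \right)} = 5 - \left(- k + 29 W\right) = 5 + k - 29 W$)
$365 Q{\left(U + a{\left(-1,6 \right)},9 \right)} = 365 \left(5 + \left(22 + \left(\frac{9}{8} - \frac{9}{4}\right)\right) - 261\right) = 365 \left(5 + \left(22 - \frac{9}{8}\right) - 261\right) = 365 \left(5 + \frac{167}{8} - 261\right) = 365 \left(- \frac{1881}{8}\right) = - \frac{686565}{8}$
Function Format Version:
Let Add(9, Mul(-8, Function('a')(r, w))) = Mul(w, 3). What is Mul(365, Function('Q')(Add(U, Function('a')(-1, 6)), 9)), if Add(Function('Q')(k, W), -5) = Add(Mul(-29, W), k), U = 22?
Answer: Rational(-686565, 8) ≈ -85821.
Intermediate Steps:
Function('a')(r, w) = Add(Rational(9, 8), Mul(Rational(-3, 8), w)) (Function('a')(r, w) = Add(Rational(9, 8), Mul(Rational(-1, 8), Mul(w, 3))) = Add(Rational(9, 8), Mul(Rational(-1, 8), Mul(3, w))) = Add(Rational(9, 8), Mul(Rational(-3, 8), w)))
Function('Q')(k, W) = Add(5, k, Mul(-29, W)) (Function('Q')(k, W) = Add(5, Add(Mul(-29, W), k)) = Add(5, Add(k, Mul(-29, W))) = Add(5, k, Mul(-29, W)))
Mul(365, Function('Q')(Add(U, Function('a')(-1, 6)), 9)) = Mul(365, Add(5, Add(22, Add(Rational(9, 8), Mul(Rational(-3, 8), 6))), Mul(-29, 9))) = Mul(365, Add(5, Add(22, Add(Rational(9, 8), Rational(-9, 4))), -261)) = Mul(365, Add(5, Add(22, Rational(-9, 8)), -261)) = Mul(365, Add(5, Rational(167, 8), -261)) = Mul(365, Rational(-1881, 8)) = Rational(-686565, 8)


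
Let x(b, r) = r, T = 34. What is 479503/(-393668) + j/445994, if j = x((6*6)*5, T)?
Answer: -106921038135/87786782996 ≈ -1.2180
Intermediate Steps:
j = 34
479503/(-393668) + j/445994 = 479503/(-393668) + 34/445994 = 479503*(-1/393668) + 34*(1/445994) = -479503/393668 + 17/222997 = -106921038135/87786782996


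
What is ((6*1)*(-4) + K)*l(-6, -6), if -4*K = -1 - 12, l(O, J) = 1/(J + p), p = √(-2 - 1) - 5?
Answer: 913/496 + 83*I*√3/496 ≈ 1.8407 + 0.28984*I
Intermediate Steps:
p = -5 + I*√3 (p = √(-3) - 5 = I*√3 - 5 = -5 + I*√3 ≈ -5.0 + 1.732*I)
l(O, J) = 1/(-5 + J + I*√3) (l(O, J) = 1/(J + (-5 + I*√3)) = 1/(-5 + J + I*√3))
K = 13/4 (K = -(-1 - 12)/4 = -¼*(-13) = 13/4 ≈ 3.2500)
((6*1)*(-4) + K)*l(-6, -6) = ((6*1)*(-4) + 13/4)/(-5 - 6 + I*√3) = (6*(-4) + 13/4)/(-11 + I*√3) = (-24 + 13/4)/(-11 + I*√3) = -83/(4*(-11 + I*√3))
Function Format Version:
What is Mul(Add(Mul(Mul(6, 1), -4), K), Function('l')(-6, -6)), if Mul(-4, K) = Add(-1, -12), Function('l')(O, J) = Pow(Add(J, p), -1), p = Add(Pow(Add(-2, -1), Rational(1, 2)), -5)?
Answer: Add(Rational(913, 496), Mul(Rational(83, 496), I, Pow(3, Rational(1, 2)))) ≈ Add(1.8407, Mul(0.28984, I))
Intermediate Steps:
p = Add(-5, Mul(I, Pow(3, Rational(1, 2)))) (p = Add(Pow(-3, Rational(1, 2)), -5) = Add(Mul(I, Pow(3, Rational(1, 2))), -5) = Add(-5, Mul(I, Pow(3, Rational(1, 2)))) ≈ Add(-5.0000, Mul(1.7320, I)))
Function('l')(O, J) = Pow(Add(-5, J, Mul(I, Pow(3, Rational(1, 2)))), -1) (Function('l')(O, J) = Pow(Add(J, Add(-5, Mul(I, Pow(3, Rational(1, 2))))), -1) = Pow(Add(-5, J, Mul(I, Pow(3, Rational(1, 2)))), -1))
K = Rational(13, 4) (K = Mul(Rational(-1, 4), Add(-1, -12)) = Mul(Rational(-1, 4), -13) = Rational(13, 4) ≈ 3.2500)
Mul(Add(Mul(Mul(6, 1), -4), K), Function('l')(-6, -6)) = Mul(Add(Mul(Mul(6, 1), -4), Rational(13, 4)), Pow(Add(-5, -6, Mul(I, Pow(3, Rational(1, 2)))), -1)) = Mul(Add(Mul(6, -4), Rational(13, 4)), Pow(Add(-11, Mul(I, Pow(3, Rational(1, 2)))), -1)) = Mul(Add(-24, Rational(13, 4)), Pow(Add(-11, Mul(I, Pow(3, Rational(1, 2)))), -1)) = Mul(Rational(-83, 4), Pow(Add(-11, Mul(I, Pow(3, Rational(1, 2)))), -1))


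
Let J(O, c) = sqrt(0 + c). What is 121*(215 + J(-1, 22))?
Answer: 26015 + 121*sqrt(22) ≈ 26583.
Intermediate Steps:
J(O, c) = sqrt(c)
121*(215 + J(-1, 22)) = 121*(215 + sqrt(22)) = 26015 + 121*sqrt(22)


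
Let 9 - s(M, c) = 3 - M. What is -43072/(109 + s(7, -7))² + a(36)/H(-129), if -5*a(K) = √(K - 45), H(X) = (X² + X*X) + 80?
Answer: -10768/3721 - 3*I/166810 ≈ -2.8938 - 1.7985e-5*I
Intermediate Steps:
s(M, c) = 6 + M (s(M, c) = 9 - (3 - M) = 9 + (-3 + M) = 6 + M)
H(X) = 80 + 2*X² (H(X) = (X² + X²) + 80 = 2*X² + 80 = 80 + 2*X²)
a(K) = -√(-45 + K)/5 (a(K) = -√(K - 45)/5 = -√(-45 + K)/5)
-43072/(109 + s(7, -7))² + a(36)/H(-129) = -43072/(109 + (6 + 7))² + (-√(-45 + 36)/5)/(80 + 2*(-129)²) = -43072/(109 + 13)² + (-3*I/5)/(80 + 2*16641) = -43072/(122²) + (-3*I/5)/(80 + 33282) = -43072/14884 - 3*I/5/33362 = -43072*1/14884 - 3*I/5*(1/33362) = -10768/3721 - 3*I/166810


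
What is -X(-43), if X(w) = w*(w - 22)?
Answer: -2795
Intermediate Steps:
X(w) = w*(-22 + w)
-X(-43) = -(-43)*(-22 - 43) = -(-43)*(-65) = -1*2795 = -2795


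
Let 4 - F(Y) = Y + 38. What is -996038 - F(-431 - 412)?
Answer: -996847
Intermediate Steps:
F(Y) = -34 - Y (F(Y) = 4 - (Y + 38) = 4 - (38 + Y) = 4 + (-38 - Y) = -34 - Y)
-996038 - F(-431 - 412) = -996038 - (-34 - (-431 - 412)) = -996038 - (-34 - 1*(-843)) = -996038 - (-34 + 843) = -996038 - 1*809 = -996038 - 809 = -996847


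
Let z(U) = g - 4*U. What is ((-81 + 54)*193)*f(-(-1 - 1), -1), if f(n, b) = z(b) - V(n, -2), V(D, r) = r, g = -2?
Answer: -20844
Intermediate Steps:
z(U) = -2 - 4*U
f(n, b) = -4*b (f(n, b) = (-2 - 4*b) - 1*(-2) = (-2 - 4*b) + 2 = -4*b)
((-81 + 54)*193)*f(-(-1 - 1), -1) = ((-81 + 54)*193)*(-4*(-1)) = -27*193*4 = -5211*4 = -20844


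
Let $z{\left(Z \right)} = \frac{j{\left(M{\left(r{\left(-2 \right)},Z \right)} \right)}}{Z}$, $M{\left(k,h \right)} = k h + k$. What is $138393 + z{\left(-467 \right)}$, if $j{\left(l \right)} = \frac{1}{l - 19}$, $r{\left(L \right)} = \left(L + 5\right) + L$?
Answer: $\frac{31345322536}{226495} \approx 1.3839 \cdot 10^{5}$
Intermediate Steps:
$r{\left(L \right)} = 5 + 2 L$ ($r{\left(L \right)} = \left(5 + L\right) + L = 5 + 2 L$)
$M{\left(k,h \right)} = k + h k$ ($M{\left(k,h \right)} = h k + k = k + h k$)
$j{\left(l \right)} = \frac{1}{-19 + l}$
$z{\left(Z \right)} = \frac{1}{Z \left(-18 + Z\right)}$ ($z{\left(Z \right)} = \frac{1}{\left(-19 + \left(5 + 2 \left(-2\right)\right) \left(1 + Z\right)\right) Z} = \frac{1}{\left(-19 + \left(5 - 4\right) \left(1 + Z\right)\right) Z} = \frac{1}{\left(-19 + 1 \left(1 + Z\right)\right) Z} = \frac{1}{\left(-19 + \left(1 + Z\right)\right) Z} = \frac{1}{\left(-18 + Z\right) Z} = \frac{1}{Z \left(-18 + Z\right)}$)
$138393 + z{\left(-467 \right)} = 138393 + \frac{1}{\left(-467\right) \left(-18 - 467\right)} = 138393 - \frac{1}{467 \left(-485\right)} = 138393 - - \frac{1}{226495} = 138393 + \frac{1}{226495} = \frac{31345322536}{226495}$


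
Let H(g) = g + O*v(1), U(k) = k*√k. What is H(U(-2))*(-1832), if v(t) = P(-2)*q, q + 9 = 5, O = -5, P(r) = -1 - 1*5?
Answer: 219840 + 3664*I*√2 ≈ 2.1984e+5 + 5181.7*I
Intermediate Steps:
P(r) = -6 (P(r) = -1 - 5 = -6)
q = -4 (q = -9 + 5 = -4)
U(k) = k^(3/2)
v(t) = 24 (v(t) = -6*(-4) = 24)
H(g) = -120 + g (H(g) = g - 5*24 = g - 120 = -120 + g)
H(U(-2))*(-1832) = (-120 + (-2)^(3/2))*(-1832) = (-120 - 2*I*√2)*(-1832) = 219840 + 3664*I*√2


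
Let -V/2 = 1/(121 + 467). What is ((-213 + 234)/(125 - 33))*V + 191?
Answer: 246007/1288 ≈ 191.00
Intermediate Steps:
V = -1/294 (V = -2/(121 + 467) = -2/588 = -2*1/588 = -1/294 ≈ -0.0034014)
((-213 + 234)/(125 - 33))*V + 191 = ((-213 + 234)/(125 - 33))*(-1/294) + 191 = (21/92)*(-1/294) + 191 = -1/1288 + 191 = 246007/1288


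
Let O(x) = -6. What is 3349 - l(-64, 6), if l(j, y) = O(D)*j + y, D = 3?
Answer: 2959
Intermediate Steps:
l(j, y) = y - 6*j (l(j, y) = -6*j + y = y - 6*j)
3349 - l(-64, 6) = 3349 - (6 - 6*(-64)) = 3349 - (6 + 384) = 3349 - 1*390 = 3349 - 390 = 2959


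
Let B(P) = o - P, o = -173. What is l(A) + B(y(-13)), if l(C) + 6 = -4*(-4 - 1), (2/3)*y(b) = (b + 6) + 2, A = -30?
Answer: -303/2 ≈ -151.50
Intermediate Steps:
y(b) = 12 + 3*b/2 (y(b) = 3*((b + 6) + 2)/2 = 3*((6 + b) + 2)/2 = 3*(8 + b)/2 = 12 + 3*b/2)
B(P) = -173 - P
l(C) = 14 (l(C) = -6 - 4*(-4 - 1) = -6 - 4*(-5) = -6 + 20 = 14)
l(A) + B(y(-13)) = 14 + (-173 - (12 + (3/2)*(-13))) = 14 + (-173 - (12 - 39/2)) = 14 + (-173 - 1*(-15/2)) = 14 + (-173 + 15/2) = 14 - 331/2 = -303/2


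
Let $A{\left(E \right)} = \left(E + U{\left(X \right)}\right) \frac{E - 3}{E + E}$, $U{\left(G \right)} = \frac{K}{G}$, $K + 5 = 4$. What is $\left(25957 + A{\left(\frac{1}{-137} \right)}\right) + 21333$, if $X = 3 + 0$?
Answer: $\frac{19407350}{411} \approx 47220.0$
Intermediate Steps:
$X = 3$
$K = -1$ ($K = -5 + 4 = -1$)
$U{\left(G \right)} = - \frac{1}{G}$
$A{\left(E \right)} = \frac{\left(-3 + E\right) \left(- \frac{1}{3} + E\right)}{2 E}$ ($A{\left(E \right)} = \left(E - \frac{1}{3}\right) \frac{E - 3}{E + E} = \left(E - \frac{1}{3}\right) \frac{-3 + E}{2 E} = \left(E - \frac{1}{3}\right) \left(-3 + E\right) \frac{1}{2 E} = \left(- \frac{1}{3} + E\right) \frac{-3 + E}{2 E} = \frac{\left(-3 + E\right) \left(- \frac{1}{3} + E\right)}{2 E}$)
$\left(25957 + A{\left(\frac{1}{-137} \right)}\right) + 21333 = \left(25957 + \frac{3 - \frac{10 - \frac{3}{-137}}{-137}}{6 \frac{1}{-137}}\right) + 21333 = \left(25957 + \frac{3 - - \frac{10 - - \frac{3}{137}}{137}}{6 \left(- \frac{1}{137}\right)}\right) + 21333 = \left(25957 + \frac{1}{6} \left(-137\right) \left(3 - - \frac{10 + \frac{3}{137}}{137}\right)\right) + 21333 = \left(25957 + \frac{1}{6} \left(-137\right) \left(3 - \left(- \frac{1}{137}\right) \frac{1373}{137}\right)\right) + 21333 = \left(25957 + \frac{1}{6} \left(-137\right) \left(3 + \frac{1373}{18769}\right)\right) + 21333 = \left(25957 + \frac{1}{6} \left(-137\right) \frac{57680}{18769}\right) + 21333 = \left(25957 - \frac{28840}{411}\right) + 21333 = \frac{10639487}{411} + 21333 = \frac{19407350}{411}$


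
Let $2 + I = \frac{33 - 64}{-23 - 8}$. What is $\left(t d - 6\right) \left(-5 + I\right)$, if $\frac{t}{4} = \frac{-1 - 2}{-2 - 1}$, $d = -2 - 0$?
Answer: $84$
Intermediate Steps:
$d = -2$ ($d = -2 + 0 = -2$)
$t = 4$ ($t = 4 \frac{-1 - 2}{-2 - 1} = 4 \left(- \frac{3}{-3}\right) = 4 \left(\left(-3\right) \left(- \frac{1}{3}\right)\right) = 4 \cdot 1 = 4$)
$I = -1$ ($I = -2 + \frac{33 - 64}{-23 - 8} = -2 - \frac{31}{-31} = -2 - -1 = -2 + 1 = -1$)
$\left(t d - 6\right) \left(-5 + I\right) = \left(4 \left(-2\right) - 6\right) \left(-5 - 1\right) = \left(-8 - 6\right) \left(-6\right) = \left(-14\right) \left(-6\right) = 84$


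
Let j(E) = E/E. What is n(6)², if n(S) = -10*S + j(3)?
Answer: 3481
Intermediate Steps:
j(E) = 1
n(S) = 1 - 10*S (n(S) = -10*S + 1 = 1 - 10*S)
n(6)² = (1 - 10*6)² = (1 - 60)² = (-59)² = 3481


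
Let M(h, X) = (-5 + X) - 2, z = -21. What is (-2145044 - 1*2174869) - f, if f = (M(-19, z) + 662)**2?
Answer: -4721869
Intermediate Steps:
M(h, X) = -7 + X
f = 401956 (f = ((-7 - 21) + 662)**2 = (-28 + 662)**2 = 634**2 = 401956)
(-2145044 - 1*2174869) - f = (-2145044 - 1*2174869) - 1*401956 = (-2145044 - 2174869) - 401956 = -4319913 - 401956 = -4721869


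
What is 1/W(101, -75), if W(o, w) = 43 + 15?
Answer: 1/58 ≈ 0.017241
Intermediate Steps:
W(o, w) = 58
1/W(101, -75) = 1/58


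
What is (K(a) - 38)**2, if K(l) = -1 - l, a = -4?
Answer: 1225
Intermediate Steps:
(K(a) - 38)**2 = ((-1 - 1*(-4)) - 38)**2 = ((-1 + 4) - 38)**2 = (3 - 38)**2 = (-35)**2 = 1225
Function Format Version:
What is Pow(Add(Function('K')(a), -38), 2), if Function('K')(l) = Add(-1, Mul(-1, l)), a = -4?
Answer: 1225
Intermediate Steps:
Pow(Add(Function('K')(a), -38), 2) = Pow(Add(Add(-1, Mul(-1, -4)), -38), 2) = Pow(Add(Add(-1, 4), -38), 2) = Pow(Add(3, -38), 2) = Pow(-35, 2) = 1225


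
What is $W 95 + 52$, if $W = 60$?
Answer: $5752$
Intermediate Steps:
$W 95 + 52 = 60 \cdot 95 + 52 = 5700 + 52 = 5752$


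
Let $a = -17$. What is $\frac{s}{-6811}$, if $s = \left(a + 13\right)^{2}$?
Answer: $- \frac{16}{6811} \approx -0.0023491$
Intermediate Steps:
$s = 16$ ($s = \left(-17 + 13\right)^{2} = \left(-4\right)^{2} = 16$)
$\frac{s}{-6811} = \frac{16}{-6811} = 16 \left(- \frac{1}{6811}\right) = - \frac{16}{6811}$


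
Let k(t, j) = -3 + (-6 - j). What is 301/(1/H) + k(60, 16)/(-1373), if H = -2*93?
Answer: -76868753/1373 ≈ -55986.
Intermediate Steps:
H = -186
k(t, j) = -9 - j
301/(1/H) + k(60, 16)/(-1373) = 301/(1/(-186)) + (-9 - 1*16)/(-1373) = 301/(-1/186) + (-9 - 16)*(-1/1373) = 301*(-186) - 25*(-1/1373) = -55986 + 25/1373 = -76868753/1373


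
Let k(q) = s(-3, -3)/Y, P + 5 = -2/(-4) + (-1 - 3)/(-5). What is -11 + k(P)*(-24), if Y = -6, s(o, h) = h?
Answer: -23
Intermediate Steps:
P = -37/10 (P = -5 + (-2/(-4) + (-1 - 3)/(-5)) = -5 + (-2*(-¼) - 4*(-⅕)) = -5 + (½ + ⅘) = -5 + 13/10 = -37/10 ≈ -3.7000)
k(q) = ½ (k(q) = -3/(-6) = -3*(-⅙) = ½)
-11 + k(P)*(-24) = -11 + (½)*(-24) = -11 - 12 = -23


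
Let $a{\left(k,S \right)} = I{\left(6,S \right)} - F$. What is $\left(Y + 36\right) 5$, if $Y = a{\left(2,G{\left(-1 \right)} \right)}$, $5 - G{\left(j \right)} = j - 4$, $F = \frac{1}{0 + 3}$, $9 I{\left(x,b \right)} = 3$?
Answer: $180$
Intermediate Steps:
$I{\left(x,b \right)} = \frac{1}{3}$ ($I{\left(x,b \right)} = \frac{1}{9} \cdot 3 = \frac{1}{3}$)
$F = \frac{1}{3} \approx 0.33333$
$G{\left(j \right)} = 9 - j$ ($G{\left(j \right)} = 5 - \left(j - 4\right) = 5 - \left(-4 + j\right) = 9 - j$)
$a{\left(k,S \right)} = 0$ ($a{\left(k,S \right)} = \frac{1}{3} - \frac{1}{3} = 0$)
$Y = 0$
$\left(Y + 36\right) 5 = \left(0 + 36\right) 5 = 36 \cdot 5 = 180$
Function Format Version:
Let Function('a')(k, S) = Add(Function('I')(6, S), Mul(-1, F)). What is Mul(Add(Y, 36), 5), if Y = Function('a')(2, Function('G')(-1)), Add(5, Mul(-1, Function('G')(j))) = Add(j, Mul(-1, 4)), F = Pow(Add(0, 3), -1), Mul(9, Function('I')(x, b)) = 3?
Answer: 180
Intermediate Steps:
Function('I')(x, b) = Rational(1, 3) (Function('I')(x, b) = Mul(Rational(1, 9), 3) = Rational(1, 3))
F = Rational(1, 3) (F = Pow(3, -1) = Rational(1, 3) ≈ 0.33333)
Function('G')(j) = Add(9, Mul(-1, j)) (Function('G')(j) = Add(5, Mul(-1, Add(j, Mul(-1, 4)))) = Add(5, Mul(-1, Add(j, -4))) = Add(5, Mul(-1, Add(-4, j))) = Add(5, Add(4, Mul(-1, j))) = Add(9, Mul(-1, j)))
Function('a')(k, S) = 0 (Function('a')(k, S) = Add(Rational(1, 3), Mul(-1, Rational(1, 3))) = Add(Rational(1, 3), Rational(-1, 3)) = 0)
Y = 0
Mul(Add(Y, 36), 5) = Mul(Add(0, 36), 5) = Mul(36, 5) = 180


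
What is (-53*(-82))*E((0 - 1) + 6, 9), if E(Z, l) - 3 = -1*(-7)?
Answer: 43460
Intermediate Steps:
E(Z, l) = 10 (E(Z, l) = 3 - 1*(-7) = 3 + 7 = 10)
(-53*(-82))*E((0 - 1) + 6, 9) = -53*(-82)*10 = 4346*10 = 43460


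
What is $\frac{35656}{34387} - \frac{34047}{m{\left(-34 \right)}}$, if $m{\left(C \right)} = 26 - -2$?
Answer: $- \frac{1169775821}{962836} \approx -1214.9$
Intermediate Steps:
$m{\left(C \right)} = 28$ ($m{\left(C \right)} = 26 + 2 = 28$)
$\frac{35656}{34387} - \frac{34047}{m{\left(-34 \right)}} = \frac{35656}{34387} - \frac{34047}{28} = - \frac{1169775821}{962836}$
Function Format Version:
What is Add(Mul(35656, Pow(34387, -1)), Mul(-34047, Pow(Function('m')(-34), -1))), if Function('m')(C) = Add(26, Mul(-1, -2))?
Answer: Rational(-1169775821, 962836) ≈ -1214.9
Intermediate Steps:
Function('m')(C) = 28 (Function('m')(C) = Add(26, 2) = 28)
Add(Mul(35656, Pow(34387, -1)), Mul(-34047, Pow(Function('m')(-34), -1))) = Add(Mul(35656, Pow(34387, -1)), Mul(-34047, Pow(28, -1))) = Add(Mul(35656, Rational(1, 34387)), Mul(-34047, Rational(1, 28))) = Add(Rational(35656, 34387), Rational(-34047, 28)) = Rational(-1169775821, 962836)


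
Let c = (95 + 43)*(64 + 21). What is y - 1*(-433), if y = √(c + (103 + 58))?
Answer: 433 + √11891 ≈ 542.05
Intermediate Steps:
c = 11730 (c = 138*85 = 11730)
y = √11891 (y = √(11730 + (103 + 58)) = √(11730 + 161) = √11891 ≈ 109.05)
y - 1*(-433) = √11891 - 1*(-433) = √11891 + 433 = 433 + √11891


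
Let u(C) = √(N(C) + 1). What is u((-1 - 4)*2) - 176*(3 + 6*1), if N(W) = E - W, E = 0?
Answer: -1584 + √11 ≈ -1580.7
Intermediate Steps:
N(W) = -W (N(W) = 0 - W = -W)
u(C) = √(1 - C) (u(C) = √(-C + 1) = √(1 - C))
u((-1 - 4)*2) - 176*(3 + 6*1) = √(1 - (-1 - 4)*2) - 176*(3 + 6*1) = √(1 - (-5)*2) - 176*(3 + 6) = √(1 - 1*(-10)) - 176*9 = √(1 + 10) - 1584 = √11 - 1584 = -1584 + √11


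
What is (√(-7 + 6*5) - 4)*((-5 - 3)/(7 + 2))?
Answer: 32/9 - 8*√23/9 ≈ -0.70741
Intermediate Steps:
(√(-7 + 6*5) - 4)*((-5 - 3)/(7 + 2)) = (√(-7 + 30) - 4)*(-8/9) = (√23 - 4)*(-8*⅑) = (-4 + √23)*(-8/9) = 32/9 - 8*√23/9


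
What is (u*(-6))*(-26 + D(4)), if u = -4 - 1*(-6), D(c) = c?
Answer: 264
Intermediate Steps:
u = 2 (u = -4 + 6 = 2)
(u*(-6))*(-26 + D(4)) = (2*(-6))*(-26 + 4) = -12*(-22) = 264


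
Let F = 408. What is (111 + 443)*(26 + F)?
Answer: 240436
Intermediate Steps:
(111 + 443)*(26 + F) = (111 + 443)*(26 + 408) = 554*434 = 240436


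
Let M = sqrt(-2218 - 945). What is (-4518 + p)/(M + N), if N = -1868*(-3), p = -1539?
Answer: -33943428/31407979 + 6057*I*sqrt(3163)/31407979 ≈ -1.0807 + 0.010846*I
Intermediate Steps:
M = I*sqrt(3163) (M = sqrt(-3163) = I*sqrt(3163) ≈ 56.241*I)
N = 5604 (N = -467*(-12) = 5604)
(-4518 + p)/(M + N) = (-4518 - 1539)/(I*sqrt(3163) + 5604) = -6057/(5604 + I*sqrt(3163))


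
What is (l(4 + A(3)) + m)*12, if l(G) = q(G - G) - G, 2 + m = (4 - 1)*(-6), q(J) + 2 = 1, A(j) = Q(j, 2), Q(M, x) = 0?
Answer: -300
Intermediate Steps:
A(j) = 0
q(J) = -1 (q(J) = -2 + 1 = -1)
m = -20 (m = -2 + (4 - 1)*(-6) = -2 + 3*(-6) = -2 - 18 = -20)
l(G) = -1 - G
(l(4 + A(3)) + m)*12 = ((-1 - (4 + 0)) - 20)*12 = ((-1 - 1*4) - 20)*12 = ((-1 - 4) - 20)*12 = (-5 - 20)*12 = -25*12 = -300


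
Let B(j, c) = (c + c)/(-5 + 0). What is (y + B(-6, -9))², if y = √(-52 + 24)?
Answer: -376/25 + 72*I*√7/5 ≈ -15.04 + 38.099*I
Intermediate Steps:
B(j, c) = -2*c/5 (B(j, c) = (2*c)/(-5) = (2*c)*(-⅕) = -2*c/5)
y = 2*I*√7 (y = √(-28) = 2*I*√7 ≈ 5.2915*I)
(y + B(-6, -9))² = (2*I*√7 - ⅖*(-9))² = (2*I*√7 + 18/5)² = (18/5 + 2*I*√7)²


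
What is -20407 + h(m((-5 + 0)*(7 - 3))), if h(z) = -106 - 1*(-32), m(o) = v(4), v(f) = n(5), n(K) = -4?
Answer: -20481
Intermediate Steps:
v(f) = -4
m(o) = -4
h(z) = -74 (h(z) = -106 + 32 = -74)
-20407 + h(m((-5 + 0)*(7 - 3))) = -20407 - 74 = -20481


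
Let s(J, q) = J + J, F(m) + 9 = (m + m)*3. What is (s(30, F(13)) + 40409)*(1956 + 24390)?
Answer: 1066196274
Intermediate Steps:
F(m) = -9 + 6*m (F(m) = -9 + (m + m)*3 = -9 + (2*m)*3 = -9 + 6*m)
s(J, q) = 2*J
(s(30, F(13)) + 40409)*(1956 + 24390) = (2*30 + 40409)*(1956 + 24390) = (60 + 40409)*26346 = 40469*26346 = 1066196274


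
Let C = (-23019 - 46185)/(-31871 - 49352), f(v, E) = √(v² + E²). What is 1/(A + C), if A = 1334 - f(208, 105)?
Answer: 81223/89495727 ≈ 0.00090756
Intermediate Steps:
f(v, E) = √(E² + v²)
C = 69204/81223 (C = -69204/(-81223) = -69204*(-1/81223) = 69204/81223 ≈ 0.85203)
A = 1101 (A = 1334 - √(105² + 208²) = 1334 - √(11025 + 43264) = 1334 - √54289 = 1334 - 1*233 = 1334 - 233 = 1101)
1/(A + C) = 1/(1101 + 69204/81223) = 1/(89495727/81223) = 81223/89495727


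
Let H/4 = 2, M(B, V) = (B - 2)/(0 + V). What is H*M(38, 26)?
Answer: 144/13 ≈ 11.077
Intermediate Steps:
M(B, V) = (-2 + B)/V
H = 8 (H = 4*2 = 8)
H*M(38, 26) = 8*((-2 + 38)/26) = 8*((1/26)*36) = 8*(18/13) = 144/13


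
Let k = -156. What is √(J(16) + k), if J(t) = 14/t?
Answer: I*√2482/4 ≈ 12.455*I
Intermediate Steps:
√(J(16) + k) = √(14/16 - 156) = √(14*(1/16) - 156) = √(7/8 - 156) = √(-1241/8) = I*√2482/4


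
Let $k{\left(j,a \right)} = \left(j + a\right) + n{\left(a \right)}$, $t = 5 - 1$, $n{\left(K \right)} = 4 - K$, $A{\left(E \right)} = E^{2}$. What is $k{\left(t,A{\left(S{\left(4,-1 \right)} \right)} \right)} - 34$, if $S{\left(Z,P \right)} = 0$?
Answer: $-26$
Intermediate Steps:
$t = 4$ ($t = 5 - 1 = 4$)
$k{\left(j,a \right)} = 4 + j$ ($k{\left(j,a \right)} = \left(j + a\right) - \left(-4 + a\right) = \left(a + j\right) - \left(-4 + a\right) = 4 + j$)
$k{\left(t,A{\left(S{\left(4,-1 \right)} \right)} \right)} - 34 = \left(4 + 4\right) - 34 = 8 - 34 = -26$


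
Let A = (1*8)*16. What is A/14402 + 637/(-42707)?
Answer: -264827/43933301 ≈ -0.0060279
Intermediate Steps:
A = 128 (A = 8*16 = 128)
A/14402 + 637/(-42707) = 128/14402 + 637/(-42707) = 128*(1/14402) + 637*(-1/42707) = 64/7201 - 91/6101 = -264827/43933301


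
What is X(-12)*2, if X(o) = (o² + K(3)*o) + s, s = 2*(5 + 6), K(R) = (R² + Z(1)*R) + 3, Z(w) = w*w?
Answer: -28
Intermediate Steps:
Z(w) = w²
K(R) = 3 + R + R² (K(R) = (R² + 1²*R) + 3 = (R² + 1*R) + 3 = (R² + R) + 3 = (R + R²) + 3 = 3 + R + R²)
s = 22 (s = 2*11 = 22)
X(o) = 22 + o² + 15*o (X(o) = (o² + (3 + 3 + 3²)*o) + 22 = (o² + (3 + 3 + 9)*o) + 22 = (o² + 15*o) + 22 = 22 + o² + 15*o)
X(-12)*2 = (22 + (-12)² + 15*(-12))*2 = (22 + 144 - 180)*2 = -14*2 = -28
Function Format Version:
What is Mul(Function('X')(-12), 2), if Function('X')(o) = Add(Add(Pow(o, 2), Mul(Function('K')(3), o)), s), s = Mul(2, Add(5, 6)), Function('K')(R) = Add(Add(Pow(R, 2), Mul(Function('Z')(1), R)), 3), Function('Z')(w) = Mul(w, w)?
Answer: -28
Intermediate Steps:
Function('Z')(w) = Pow(w, 2)
Function('K')(R) = Add(3, R, Pow(R, 2)) (Function('K')(R) = Add(Add(Pow(R, 2), Mul(Pow(1, 2), R)), 3) = Add(Add(Pow(R, 2), Mul(1, R)), 3) = Add(Add(Pow(R, 2), R), 3) = Add(Add(R, Pow(R, 2)), 3) = Add(3, R, Pow(R, 2)))
s = 22 (s = Mul(2, 11) = 22)
Function('X')(o) = Add(22, Pow(o, 2), Mul(15, o)) (Function('X')(o) = Add(Add(Pow(o, 2), Mul(Add(3, 3, Pow(3, 2)), o)), 22) = Add(Add(Pow(o, 2), Mul(Add(3, 3, 9), o)), 22) = Add(Add(Pow(o, 2), Mul(15, o)), 22) = Add(22, Pow(o, 2), Mul(15, o)))
Mul(Function('X')(-12), 2) = Mul(Add(22, Pow(-12, 2), Mul(15, -12)), 2) = Mul(Add(22, 144, -180), 2) = Mul(-14, 2) = -28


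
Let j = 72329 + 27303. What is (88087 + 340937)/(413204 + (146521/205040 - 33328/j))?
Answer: 547771013137920/527572774280267 ≈ 1.0383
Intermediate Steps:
j = 99632
(88087 + 340937)/(413204 + (146521/205040 - 33328/j)) = (88087 + 340937)/(413204 + (146521/205040 - 33328/99632)) = 429024/(413204 + (146521*(1/205040) - 33328*1/99632)) = 429024/(413204 + (146521/205040 - 2083/6227)) = 429024/(413204 + 485287947/1276784080) = 429024/(527572774280267/1276784080) = 429024*(1276784080/527572774280267) = 547771013137920/527572774280267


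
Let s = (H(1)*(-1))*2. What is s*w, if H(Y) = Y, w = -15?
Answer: 30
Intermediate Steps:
s = -2 (s = (1*(-1))*2 = -1*2 = -2)
s*w = -2*(-15) = 30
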